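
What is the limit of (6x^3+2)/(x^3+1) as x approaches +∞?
This is an ∞/∞ indeterminate form as x → +∞.
Divide numerator and denominator by x^3 and let the lower-order terms vanish; the leading terms give 6/1 = 6.
Limit = 6.

Final answer: 6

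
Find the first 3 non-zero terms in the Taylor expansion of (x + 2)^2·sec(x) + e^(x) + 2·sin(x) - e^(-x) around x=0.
3·x^2 + 8·x + 4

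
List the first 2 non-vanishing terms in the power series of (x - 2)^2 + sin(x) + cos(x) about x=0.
5 - 3·x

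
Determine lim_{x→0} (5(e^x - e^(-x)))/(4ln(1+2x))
Both numerator and denominator → 0 as x → 0; this is a 0/0 indeterminate form.
Expand each to leading order near x = 0: numerator ~ 10·x, denominator ~ 8·x.
The limit of the ratio is 5/4.

Final answer: 5/4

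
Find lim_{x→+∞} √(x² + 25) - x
This is an ∞ − ∞ indeterminate form.
Multiply and divide by the conjugate √(x²+25) + x; the x² terms cancel, leaving 25/(√(x²+25)+x) → 0.
Limit = 0.

Final answer: 0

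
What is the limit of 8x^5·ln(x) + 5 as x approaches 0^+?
The product is a 0·∞ indeterminate form at x → 0⁺.
Rewrite the product as 8·ln(x) / x^(-5) and apply L'Hôpital, or use the standard hierarchy x^(-5) ≫ |ln x| as x → 0⁺.
The indeterminate product → 0, so the limit = 5.

Final answer: 5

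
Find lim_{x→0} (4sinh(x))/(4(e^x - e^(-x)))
Both numerator and denominator → 0 as x → 0; this is a 0/0 indeterminate form.
Expand each to leading order near x = 0: numerator ~ 4·x, denominator ~ 8·x.
The limit of the ratio is 1/2.

Final answer: 1/2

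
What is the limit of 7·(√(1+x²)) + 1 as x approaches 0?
Direct substitution at x = 0 gives 8.

Final answer: 8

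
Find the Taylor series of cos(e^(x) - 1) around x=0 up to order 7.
19·x^7/360 + 11·x^6/240 - x^5/24 - x^4/4 - x^3/2 - x^2/2 + 1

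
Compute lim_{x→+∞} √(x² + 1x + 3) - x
This is an ∞ − ∞ indeterminate form.
Multiply and divide by the conjugate √(x²+1x + 3) + x; the x² terms cancel, leaving (1x + 3)/(√(x²+1x + 3)+x) → 1/2.
Limit = 1/2.

Final answer: 1/2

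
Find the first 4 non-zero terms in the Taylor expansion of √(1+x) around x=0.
x^3/16 - x^2/8 + x/2 + 1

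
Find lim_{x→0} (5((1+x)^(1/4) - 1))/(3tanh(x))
Both numerator and denominator → 0 as x → 0; this is a 0/0 indeterminate form.
Expand each to leading order near x = 0: numerator ~ 5·x/4, denominator ~ 3·x.
The limit of the ratio is 5/12.

Final answer: 5/12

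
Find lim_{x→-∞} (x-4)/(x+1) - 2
Evaluate the dominant behaviour as x → -∞; each term tends to a finite value or vanishes.
Limit = -1.

Final answer: -1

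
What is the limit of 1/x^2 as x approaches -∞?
Evaluate the dominant behaviour as x → -∞; each term tends to a finite value or vanishes.
Limit = 0.

Final answer: 0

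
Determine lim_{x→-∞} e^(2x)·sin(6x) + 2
Evaluate the dominant behaviour as x → -∞; each term tends to a finite value or vanishes.
Limit = 2.

Final answer: 2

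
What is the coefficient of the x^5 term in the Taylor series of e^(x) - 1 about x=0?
Expand to order 5: e^(x) - 1 = x^5/120 + x^4/24 + x^3/6 + x^2/2 + x + O(x^6).
The coefficient of x^5 is 1/120.

Final answer: 1/120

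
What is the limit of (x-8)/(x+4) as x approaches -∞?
Evaluate the dominant behaviour as x → -∞; each term tends to a finite value or vanishes.
Limit = 1.

Final answer: 1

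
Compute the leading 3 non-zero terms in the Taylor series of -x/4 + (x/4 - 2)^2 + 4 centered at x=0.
x^2/16 - 5·x/4 + 8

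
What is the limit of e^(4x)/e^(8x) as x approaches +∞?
This is an ∞/∞ indeterminate form as x → +∞.
Rewrite e^(4x)/e^(8x) = e^((4−8)x) = e^(-4x); the exponent coefficient is -4 < 0 so e^(-4x) → 0.
Limit = 0.

Final answer: 0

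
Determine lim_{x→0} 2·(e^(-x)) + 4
Direct substitution at x = 0 gives 6.

Final answer: 6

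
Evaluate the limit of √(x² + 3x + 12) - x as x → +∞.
This is an ∞ − ∞ indeterminate form.
Multiply and divide by the conjugate √(x²+3x + 12) + x; the x² terms cancel, leaving (3x + 12)/(√(x²+3x + 12)+x) → 3/2.
Limit = 3/2.

Final answer: 3/2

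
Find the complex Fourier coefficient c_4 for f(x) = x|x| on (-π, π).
Compute the real Fourier coefficients first: a_4 = 0, b_4 = -π/2.
Then c_4 = (a_4 − i·b_4)/2 = i·π/4.

Final answer: i·π/4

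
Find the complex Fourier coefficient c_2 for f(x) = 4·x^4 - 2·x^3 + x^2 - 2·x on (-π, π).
Compute the real Fourier coefficients first: a_2 = -11 + 8·π^2, b_2 = -1 + 2·π^2.
Then c_2 = (a_2 − i·b_2)/2 = -11/2 + 4·π^2 - i·π^2 + i/2.

Final answer: -11/2 + 4·π^2 - i·π^2 + i/2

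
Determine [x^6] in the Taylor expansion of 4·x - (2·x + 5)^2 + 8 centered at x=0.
Expand to order 6: 4·x - (2·x + 5)^2 + 8 = -4·x^2 - 16·x - 17 + O(x^7).
The coefficient of x^6 is 0.

Final answer: 0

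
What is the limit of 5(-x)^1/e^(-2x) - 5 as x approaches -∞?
The quotient is an ∞/∞ indeterminate form as x → -∞.
Compare growth rates of the dominant terms (exponentials ≫ polynomials ≫ logarithms), or apply L'Hôpital's rule; the quotient → 0.
Adding the constant: 0 - 5 = -5. Limit = -5.

Final answer: -5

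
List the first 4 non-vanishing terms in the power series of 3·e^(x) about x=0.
x^3/2 + 3·x^2/2 + 3·x + 3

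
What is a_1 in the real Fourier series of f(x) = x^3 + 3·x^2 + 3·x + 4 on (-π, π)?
a_1 = (1/π) ∫_{-π}^{π} f(x)·cos(1x) dx.
Evaluate the integral (use parity and integration by parts as needed): a_1 = -12.

Final answer: -12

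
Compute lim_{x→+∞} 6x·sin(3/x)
As x → +∞: let u = 3/x → 0⁺; then 6·x·sin(3/x) = 6·3·sin(u)/u → 6·3·1 = 18.
Limit = 18.

Final answer: 18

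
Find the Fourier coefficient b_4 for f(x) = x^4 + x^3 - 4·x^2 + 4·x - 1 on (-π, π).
b_4 = (1/π) ∫_{-π}^{π} f(x)·sin(4x) dx.
Evaluate the integral (use parity and integration by parts as needed): b_4 = -π^2/2 - 29/16.

Final answer: -π^2/2 - 29/16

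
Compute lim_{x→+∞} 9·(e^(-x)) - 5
Evaluate the dominant behaviour as x → +∞; each term tends to a finite value or vanishes.
Limit = -5.

Final answer: -5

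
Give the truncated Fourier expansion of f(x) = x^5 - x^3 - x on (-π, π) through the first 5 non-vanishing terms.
(-42·π^2 + 2·π^4 + 250)·sin(x) + (-π^4 - 8 + 6·π^2)·sin(2·x) + (-58·π^2/27 + 62/81 + 2·π^4/3)·sin(3·x) + (-π^4/2 + 5/64 + 9·π^2/8)·sin(4·x) + (-18·π^2/25 - 142/625 + 2·π^4/5)·sin(5·x)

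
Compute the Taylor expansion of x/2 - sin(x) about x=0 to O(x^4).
x^3/6 - x/2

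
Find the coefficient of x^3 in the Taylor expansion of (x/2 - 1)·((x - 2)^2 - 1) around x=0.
Expand to order 3: (x/2 - 1)·((x - 2)^2 - 1) = x^3/2 - 3·x^2 + 11·x/2 - 3 + O(x^4).
The coefficient of x^3 is 1/2.

Final answer: 1/2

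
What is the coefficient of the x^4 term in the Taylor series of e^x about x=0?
Expand to order 4: e^x = x^4/24 + x^3/6 + x^2/2 + x + 1 + O(x^5).
The coefficient of x^4 is 1/24.

Final answer: 1/24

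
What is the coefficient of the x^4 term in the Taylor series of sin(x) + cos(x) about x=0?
Expand to order 4: sin(x) + cos(x) = x^4/24 - x^3/6 - x^2/2 + x + 1 + O(x^5).
The coefficient of x^4 is 1/24.

Final answer: 1/24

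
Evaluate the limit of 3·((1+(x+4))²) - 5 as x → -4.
Direct substitution at x = -4 gives -2.

Final answer: -2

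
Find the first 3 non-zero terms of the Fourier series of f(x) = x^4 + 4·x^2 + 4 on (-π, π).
(32 - 8·π^2)·cos(x) + (1 + 2·π^2)·cos(2·x) + 4 + 4·π^2/3 + π^4/5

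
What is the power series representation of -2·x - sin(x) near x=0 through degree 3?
x^3/6 - 3·x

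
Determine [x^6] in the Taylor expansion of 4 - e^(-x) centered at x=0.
Expand to order 6: 4 - e^(-x) = -x^6/720 + x^5/120 - x^4/24 + x^3/6 - x^2/2 + x + 3 + O(x^7).
The coefficient of x^6 is -1/720.

Final answer: -1/720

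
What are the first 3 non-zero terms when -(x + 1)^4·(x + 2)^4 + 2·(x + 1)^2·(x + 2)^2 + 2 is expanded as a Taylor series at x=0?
-222·x^2 - 72·x - 6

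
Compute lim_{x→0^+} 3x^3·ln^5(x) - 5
The product is a 0·∞ indeterminate form at x → 0⁺.
Rewrite the product as 3·ln^5(x) / x^(-3) and apply L'Hôpital, or use the standard hierarchy x^(-3) ≫ |ln x|^5 as x → 0⁺.
The indeterminate product → 0, so the limit = -5.

Final answer: -5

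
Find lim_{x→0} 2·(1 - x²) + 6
Direct substitution at x = 0 gives 8.

Final answer: 8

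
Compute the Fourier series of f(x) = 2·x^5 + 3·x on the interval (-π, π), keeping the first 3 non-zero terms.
(-80·π^2 + 4·π^4 + 486)·sin(x) + (-2·π^4 - 18 + 10·π^2)·sin(2·x) + (-80·π^2/27 + 322/81 + 4·π^4/3)·sin(3·x)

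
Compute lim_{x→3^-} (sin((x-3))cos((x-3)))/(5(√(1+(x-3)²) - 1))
Both numerator and denominator → 0 as x → 3^-; this is a 0/0 indeterminate form.
Expand each to leading order near x = 3: numerator ~ (x - 3), denominator ~ 5·(x - 3)^2/2.
The limit of the ratio is -∞.

Final answer: -∞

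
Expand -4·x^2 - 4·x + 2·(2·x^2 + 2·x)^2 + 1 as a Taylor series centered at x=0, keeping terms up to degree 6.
8·x^4 + 16·x^3 + 4·x^2 - 4·x + 1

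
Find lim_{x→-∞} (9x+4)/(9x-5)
Evaluate the dominant behaviour as x → -∞; each term tends to a finite value or vanishes.
Limit = 1.

Final answer: 1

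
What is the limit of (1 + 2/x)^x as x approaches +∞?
As x → +∞: this is the defining limit (1 + 2/x)^x → e^2.
Limit = e^(2).

Final answer: e^(2)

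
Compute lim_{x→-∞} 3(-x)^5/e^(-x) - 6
The quotient is an ∞/∞ indeterminate form as x → -∞.
Compare growth rates of the dominant terms (exponentials ≫ polynomials ≫ logarithms), or apply L'Hôpital's rule; the quotient → 0.
Adding the constant: 0 - 6 = -6. Limit = -6.

Final answer: -6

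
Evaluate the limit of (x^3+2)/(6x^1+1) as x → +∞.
This is an ∞/∞ indeterminate form as x → +∞.
Divide numerator and denominator by x^3 and let the lower-order terms vanish; the numerator's degree 3 exceeds the denominator's degree 1, so the quotient diverges.
Limit = ∞.

Final answer: ∞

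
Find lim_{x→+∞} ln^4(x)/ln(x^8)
This is an ∞/∞ indeterminate form as x → +∞.
Write ln(x^8) = 8·ln(x), reducing the quotient to ln^3(x)/8 → ∞.
Limit = ∞.

Final answer: ∞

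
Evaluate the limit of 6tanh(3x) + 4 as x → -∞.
Evaluate the dominant behaviour as x → -∞; each term tends to a finite value or vanishes.
Limit = -2.

Final answer: -2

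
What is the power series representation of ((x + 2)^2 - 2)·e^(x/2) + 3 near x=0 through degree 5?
61·x^5/1920 + 41·x^4/192 + 25·x^3/24 + 13·x^2/4 + 5·x + 5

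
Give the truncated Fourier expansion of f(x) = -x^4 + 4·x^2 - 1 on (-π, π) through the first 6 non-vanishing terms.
(-64 + 8·π^2)·cos(x) + (7 - 2·π^2)·cos(2·x) + (-64/27 + 8·π^2/9)·cos(3·x) + (19/16 - π^2/2)·cos(4·x) + (-448/625 + 8·π^2/25)·cos(5·x) - π^4/5 - 1 + 4·π^2/3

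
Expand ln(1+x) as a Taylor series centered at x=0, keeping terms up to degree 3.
x^3/3 - x^2/2 + x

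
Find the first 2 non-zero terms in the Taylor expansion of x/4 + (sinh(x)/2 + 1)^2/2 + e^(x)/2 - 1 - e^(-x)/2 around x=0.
7·x/4 - 1/2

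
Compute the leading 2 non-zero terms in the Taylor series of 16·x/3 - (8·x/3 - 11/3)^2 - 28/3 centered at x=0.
224·x/9 - 205/9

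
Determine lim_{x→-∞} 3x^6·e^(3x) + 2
The product is a 0·∞ indeterminate form at x → -∞.
Rewrite the product as 3x^6 / e^(-3x) (an ∞/∞ form) and apply L'Hôpital, or use the standard hierarchy e^(3|x|) ≫ |x^6| as x → -∞.
The indeterminate product → 0, so the limit = 2.

Final answer: 2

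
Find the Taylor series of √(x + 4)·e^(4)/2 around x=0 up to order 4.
-5·x^4·e^(4)/32768 + x^3·e^(4)/1024 - x^2·e^(4)/128 + x·e^(4)/8 + e^(4)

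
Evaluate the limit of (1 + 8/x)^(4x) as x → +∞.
As x → +∞: write (1 + 8/x)^(4x) = ((1 + 8/x)^x)^4 → (e^8)^4 = e^32.
Limit = e^(32).

Final answer: e^(32)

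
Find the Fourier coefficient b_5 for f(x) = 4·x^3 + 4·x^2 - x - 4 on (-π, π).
b_5 = (1/π) ∫_{-π}^{π} f(x)·sin(5x) dx.
Evaluate the integral (use parity and integration by parts as needed): b_5 = -98/125 + 8·π^2/5.

Final answer: -98/125 + 8·π^2/5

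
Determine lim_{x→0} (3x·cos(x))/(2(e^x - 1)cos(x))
Both numerator and denominator → 0 as x → 0; this is a 0/0 indeterminate form.
Expand each to leading order near x = 0: numerator ~ 3·x, denominator ~ 2·x.
The limit of the ratio is 3/2.

Final answer: 3/2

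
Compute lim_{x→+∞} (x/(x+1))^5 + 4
As x → +∞: x/(x+1) = 1/(1 + 1/x) → 1, and the 5th power of a limit-1 base also → 1; with the additive constant, 1 + 4 = 5.
Limit = 5.

Final answer: 5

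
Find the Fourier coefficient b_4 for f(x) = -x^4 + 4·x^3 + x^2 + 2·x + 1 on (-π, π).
b_4 = (1/π) ∫_{-π}^{π} f(x)·sin(4x) dx.
Evaluate the integral (use parity and integration by parts as needed): b_4 = -2·π^2 - 1/4.

Final answer: -2·π^2 - 1/4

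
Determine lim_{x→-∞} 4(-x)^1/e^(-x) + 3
The quotient is an ∞/∞ indeterminate form as x → -∞.
Compare growth rates of the dominant terms (exponentials ≫ polynomials ≫ logarithms), or apply L'Hôpital's rule; the quotient → 0.
Adding the constant: 0 + 3 = 3. Limit = 3.

Final answer: 3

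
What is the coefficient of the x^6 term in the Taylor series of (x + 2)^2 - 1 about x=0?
Expand to order 6: (x + 2)^2 - 1 = x^2 + 4·x + 3 + O(x^7).
The coefficient of x^6 is 0.

Final answer: 0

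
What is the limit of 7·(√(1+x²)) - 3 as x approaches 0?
Direct substitution at x = 0 gives 4.

Final answer: 4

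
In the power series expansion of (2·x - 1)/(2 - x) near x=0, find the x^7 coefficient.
Expand to order 7: (2·x - 1)/(2 - x) = 3·x^7/256 + 3·x^6/128 + 3·x^5/64 + 3·x^4/32 + 3·x^3/16 + 3·x^2/8 + 3·x/4 - 1/2 + O(x^8).
The coefficient of x^7 is 3/256.

Final answer: 3/256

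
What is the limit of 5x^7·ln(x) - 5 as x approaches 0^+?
The product is a 0·∞ indeterminate form at x → 0⁺.
Rewrite the product as 5·ln(x) / x^(-7) and apply L'Hôpital, or use the standard hierarchy x^(-7) ≫ |ln x| as x → 0⁺.
The indeterminate product → 0, so the limit = -5.

Final answer: -5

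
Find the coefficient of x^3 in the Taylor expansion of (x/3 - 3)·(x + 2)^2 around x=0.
Expand to order 3: (x/3 - 3)·(x + 2)^2 = x^3/3 - 5·x^2/3 - 32·x/3 - 12 + O(x^4).
The coefficient of x^3 is 1/3.

Final answer: 1/3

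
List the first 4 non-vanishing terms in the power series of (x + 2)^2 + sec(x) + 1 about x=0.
5·x^4/24 + 3·x^2/2 + 4·x + 6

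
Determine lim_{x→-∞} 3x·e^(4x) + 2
The product is a 0·∞ indeterminate form at x → -∞.
Rewrite the product as 3x / e^(-4x) (an ∞/∞ form) and apply L'Hôpital, or use the standard hierarchy e^(4|x|) ≫ |x| as x → -∞.
The indeterminate product → 0, so the limit = 2.

Final answer: 2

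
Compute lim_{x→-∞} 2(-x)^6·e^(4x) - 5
The product is a 0·∞ indeterminate form at x → -∞.
Rewrite the product as 2(-x)^6 / e^(-4x) (an ∞/∞ form) and apply L'Hôpital, or use the standard hierarchy e^(4|x|) ≫ |(-x)^6| as x → -∞.
The indeterminate product → 0, so the limit = -5.

Final answer: -5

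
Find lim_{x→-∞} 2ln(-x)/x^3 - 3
The quotient is an ∞/∞ indeterminate form as x → -∞.
Compare growth rates of the dominant terms (exponentials ≫ polynomials ≫ logarithms), or apply L'Hôpital's rule; the quotient → 0.
Adding the constant: 0 - 3 = -3. Limit = -3.

Final answer: -3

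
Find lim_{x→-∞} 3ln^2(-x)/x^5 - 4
The quotient is an ∞/∞ indeterminate form as x → -∞.
Compare growth rates of the dominant terms (exponentials ≫ polynomials ≫ logarithms), or apply L'Hôpital's rule; the quotient → 0.
Adding the constant: 0 - 4 = -4. Limit = -4.

Final answer: -4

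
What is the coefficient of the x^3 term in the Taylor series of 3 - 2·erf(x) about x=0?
Expand to order 3: 3 - 2·erf(x) = 4·x^3/(3·√(π)) - 4·x/√(π) + 3 + O(x^4).
The coefficient of x^3 is 4/(3·√(π)).

Final answer: 4/(3·√(π))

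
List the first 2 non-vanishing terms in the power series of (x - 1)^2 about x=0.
1 - 2·x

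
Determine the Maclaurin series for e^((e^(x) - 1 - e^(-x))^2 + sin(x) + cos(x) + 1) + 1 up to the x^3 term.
-95·x^3·e^(3)/6 + 8·x^2·e^(3) - 3·x·e^(3) + 1 + e^(3)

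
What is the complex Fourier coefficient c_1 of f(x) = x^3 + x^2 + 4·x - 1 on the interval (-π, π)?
Compute the real Fourier coefficients first: a_1 = -4, b_1 = -4 + 2·π^2.
Then c_1 = (a_1 − i·b_1)/2 = -2 - i·π^2 + 2·i.

Final answer: -2 - i·π^2 + 2·i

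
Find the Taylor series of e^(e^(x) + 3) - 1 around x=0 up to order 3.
5·x^3·e^(4)/6 + x^2·e^(4) + x·e^(4) - 1 + e^(4)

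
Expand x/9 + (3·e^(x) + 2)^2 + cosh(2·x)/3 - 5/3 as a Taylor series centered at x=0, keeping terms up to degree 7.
97·x^7/420 + 457·x^6/540 + 5·x^5/2 + 121·x^4/18 + 14·x^3 + 74·x^2/3 + 271·x/9 + 71/3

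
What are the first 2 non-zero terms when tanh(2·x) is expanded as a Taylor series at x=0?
-8·x^3/3 + 2·x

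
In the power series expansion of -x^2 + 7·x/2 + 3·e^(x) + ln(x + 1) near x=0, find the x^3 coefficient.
Expand to order 3: -x^2 + 7·x/2 + 3·e^(x) + ln(x + 1) = 5·x^3/6 + 15·x/2 + 3 + O(x^4).
The coefficient of x^3 is 5/6.

Final answer: 5/6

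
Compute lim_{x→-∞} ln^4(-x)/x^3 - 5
The quotient is an ∞/∞ indeterminate form as x → -∞.
Compare growth rates of the dominant terms (exponentials ≫ polynomials ≫ logarithms), or apply L'Hôpital's rule; the quotient → 0.
Adding the constant: 0 - 5 = -5. Limit = -5.

Final answer: -5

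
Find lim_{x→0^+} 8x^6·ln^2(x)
This is a 0·∞ indeterminate form at x → 0⁺.
Rewrite the product as 8·ln^2(x) / x^(-6) and apply L'Hôpital, or use the standard hierarchy x^(-6) ≫ |ln x|^2 as x → 0⁺.
The indeterminate product → 0, so the limit = 0.

Final answer: 0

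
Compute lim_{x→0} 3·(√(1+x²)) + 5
Direct substitution at x = 0 gives 8.

Final answer: 8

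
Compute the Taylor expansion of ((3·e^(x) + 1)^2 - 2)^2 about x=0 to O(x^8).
9319·x^7/30 + 8576·x^6/15 + 4573·x^5/5 + 1240·x^4 + 1372·x^3 + 1164·x^2 + 672·x + 196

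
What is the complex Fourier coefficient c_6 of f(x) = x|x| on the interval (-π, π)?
Compute the real Fourier coefficients first: a_6 = 0, b_6 = -π/3.
Then c_6 = (a_6 − i·b_6)/2 = i·π/6.

Final answer: i·π/6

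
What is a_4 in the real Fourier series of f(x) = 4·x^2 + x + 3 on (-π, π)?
a_4 = (1/π) ∫_{-π}^{π} f(x)·cos(4x) dx.
Evaluate the integral (use parity and integration by parts as needed): a_4 = 1.

Final answer: 1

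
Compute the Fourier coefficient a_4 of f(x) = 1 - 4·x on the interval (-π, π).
a_4 = (1/π) ∫_{-π}^{π} f(x)·cos(4x) dx.
Evaluate the integral (use parity and integration by parts as needed): a_4 = 0.

Final answer: 0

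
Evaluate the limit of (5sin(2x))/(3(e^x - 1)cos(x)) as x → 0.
Both numerator and denominator → 0 as x → 0; this is a 0/0 indeterminate form.
Expand each to leading order near x = 0: numerator ~ 10·x, denominator ~ 3·x.
The limit of the ratio is 10/3.

Final answer: 10/3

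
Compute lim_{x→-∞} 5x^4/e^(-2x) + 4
The quotient is an ∞/∞ indeterminate form as x → -∞.
Compare growth rates of the dominant terms (exponentials ≫ polynomials ≫ logarithms), or apply L'Hôpital's rule; the quotient → 0.
Adding the constant: 0 + 4 = 4. Limit = 4.

Final answer: 4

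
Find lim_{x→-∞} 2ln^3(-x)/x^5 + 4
The quotient is an ∞/∞ indeterminate form as x → -∞.
Compare growth rates of the dominant terms (exponentials ≫ polynomials ≫ logarithms), or apply L'Hôpital's rule; the quotient → 0.
Adding the constant: 0 + 4 = 4. Limit = 4.

Final answer: 4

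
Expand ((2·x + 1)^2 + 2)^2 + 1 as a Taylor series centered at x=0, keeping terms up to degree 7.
16·x^4 + 32·x^3 + 40·x^2 + 24·x + 10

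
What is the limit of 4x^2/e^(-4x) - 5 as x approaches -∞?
The quotient is an ∞/∞ indeterminate form as x → -∞.
Compare growth rates of the dominant terms (exponentials ≫ polynomials ≫ logarithms), or apply L'Hôpital's rule; the quotient → 0.
Adding the constant: 0 - 5 = -5. Limit = -5.

Final answer: -5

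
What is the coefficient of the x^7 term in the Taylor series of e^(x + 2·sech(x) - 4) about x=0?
Expand to order 7: e^(x + 2·sech(x) - 4) = -613·x^7·e^(-2)/1008 - 241·x^6·e^(-2)/720 + 91·x^5·e^(-2)/120 + 11·x^4·e^(-2)/24 - 5·x^3·e^(-2)/6 - x^2·e^(-2)/2 + x·e^(-2) + e^(-2) + O(x^8).
The coefficient of x^7 is -613·e^(-2)/1008.

Final answer: -613·e^(-2)/1008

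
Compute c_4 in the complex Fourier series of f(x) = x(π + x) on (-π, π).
Compute the real Fourier coefficients first: a_4 = 1/4, b_4 = -π/2.
Then c_4 = (a_4 − i·b_4)/2 = 1/8 + i·π/4.

Final answer: 1/8 + i·π/4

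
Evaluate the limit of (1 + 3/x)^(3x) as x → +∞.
As x → +∞: write (1 + 3/x)^(3x) = ((1 + 3/x)^x)^3 → (e^3)^3 = e^9.
Limit = e^(9).

Final answer: e^(9)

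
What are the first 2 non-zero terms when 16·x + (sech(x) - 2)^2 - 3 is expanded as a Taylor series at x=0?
16·x - 2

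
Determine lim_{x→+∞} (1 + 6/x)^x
As x → +∞: this is the defining limit (1 + 6/x)^x → e^6.
Limit = e^(6).

Final answer: e^(6)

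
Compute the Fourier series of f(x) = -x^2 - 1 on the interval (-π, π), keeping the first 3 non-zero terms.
4·cos(x) - cos(2·x) - π^2/3 - 1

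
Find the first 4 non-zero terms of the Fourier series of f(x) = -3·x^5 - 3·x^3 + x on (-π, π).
(-682 - 6·π^4 + 114·π^2)·sin(x) + (-12·π^2 + 17 + 3·π^4)·sin(2·x) + (-2·π^4 - 26/27 + 22·π^2/9)·sin(3·x) + (-3·π^2/8 - 23/64 + 3·π^4/2)·sin(4·x)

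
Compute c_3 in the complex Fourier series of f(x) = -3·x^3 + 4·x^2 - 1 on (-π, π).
Compute the real Fourier coefficients first: a_3 = -16/9, b_3 = 4/3 - 2·π^2.
Then c_3 = (a_3 − i·b_3)/2 = -8/9 - 2·i/3 + i·π^2.

Final answer: -8/9 - 2·i/3 + i·π^2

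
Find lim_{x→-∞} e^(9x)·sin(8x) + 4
Evaluate the dominant behaviour as x → -∞; each term tends to a finite value or vanishes.
Limit = 4.

Final answer: 4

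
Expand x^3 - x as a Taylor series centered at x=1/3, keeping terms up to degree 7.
-8/27 - 2·(x - 1/3)/3 + (x - 1/3)^2 + (x - 1/3)^3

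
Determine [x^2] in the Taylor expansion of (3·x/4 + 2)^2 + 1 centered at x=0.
Expand to order 2: (3·x/4 + 2)^2 + 1 = 9·x^2/16 + 3·x + 5 + O(x^3).
The coefficient of x^2 is 9/16.

Final answer: 9/16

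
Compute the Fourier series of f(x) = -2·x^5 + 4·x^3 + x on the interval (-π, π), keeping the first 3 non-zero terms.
(-526 - 4·π^4 + 88·π^2)·sin(x) + (-14·π^2 + 20 + 2·π^4)·sin(2·x) + (-4·π^4/3 - 250/81 + 152·π^2/27)·sin(3·x)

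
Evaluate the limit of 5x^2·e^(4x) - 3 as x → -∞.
The product is a 0·∞ indeterminate form at x → -∞.
Rewrite the product as 5x^2 / e^(-4x) (an ∞/∞ form) and apply L'Hôpital, or use the standard hierarchy e^(4|x|) ≫ |x^2| as x → -∞.
The indeterminate product → 0, so the limit = -3.

Final answer: -3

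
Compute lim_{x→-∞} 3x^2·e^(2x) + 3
The product is a 0·∞ indeterminate form at x → -∞.
Rewrite the product as 3x^2 / e^(-2x) (an ∞/∞ form) and apply L'Hôpital, or use the standard hierarchy e^(2|x|) ≫ |x^2| as x → -∞.
The indeterminate product → 0, so the limit = 3.

Final answer: 3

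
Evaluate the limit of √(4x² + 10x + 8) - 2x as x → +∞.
As x → +∞: multiply by the conjugate to get (10x+8)/(√(4x²+10x+8)+2x); the denominator ~ 4x, so the limit is 10/4 = 5/2.
Limit = 5/2.

Final answer: 5/2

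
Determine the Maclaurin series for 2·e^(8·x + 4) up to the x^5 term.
8192·x^5·e^(4)/15 + 1024·x^4·e^(4)/3 + 512·x^3·e^(4)/3 + 64·x^2·e^(4) + 16·x·e^(4) + 2·e^(4)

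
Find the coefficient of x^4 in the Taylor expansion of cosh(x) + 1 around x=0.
Expand to order 4: cosh(x) + 1 = x^4/24 + x^2/2 + 2 + O(x^5).
The coefficient of x^4 is 1/24.

Final answer: 1/24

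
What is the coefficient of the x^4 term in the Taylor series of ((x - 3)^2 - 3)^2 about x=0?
Expand to order 4: ((x - 3)^2 - 3)^2 = x^4 - 12·x^3 + 48·x^2 - 72·x + 36 + O(x^5).
The coefficient of x^4 is 1.

Final answer: 1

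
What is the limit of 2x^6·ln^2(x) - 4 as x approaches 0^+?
The product is a 0·∞ indeterminate form at x → 0⁺.
Rewrite the product as 2·ln^2(x) / x^(-6) and apply L'Hôpital, or use the standard hierarchy x^(-6) ≫ |ln x|^2 as x → 0⁺.
The indeterminate product → 0, so the limit = -4.

Final answer: -4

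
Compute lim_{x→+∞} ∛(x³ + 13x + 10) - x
This is an ∞ − ∞ indeterminate form.
Multiply by (A² + AB + B²)/(A² + AB + B²) where A = ∛(x³+13x + 10), B = x to use A³ − B³ = (A−B)(A²+AB+B²); the x³ terms cancel, leaving (13x + 10)/(A²+AB+B²) with denominator ~ 3x², so the limit is 0.
Limit = 0.

Final answer: 0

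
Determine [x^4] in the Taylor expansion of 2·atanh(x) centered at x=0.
Expand to order 4: 2·atanh(x) = 2·x^3/3 + 2·x + O(x^5).
The coefficient of x^4 is 0.

Final answer: 0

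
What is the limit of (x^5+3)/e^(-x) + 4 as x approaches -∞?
The quotient is an ∞/∞ indeterminate form as x → -∞.
Compare growth rates of the dominant terms (exponentials ≫ polynomials ≫ logarithms), or apply L'Hôpital's rule; the quotient → 0.
Adding the constant: 0 + 4 = 4. Limit = 4.

Final answer: 4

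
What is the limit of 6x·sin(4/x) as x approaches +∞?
As x → +∞: let u = 4/x → 0⁺; then 6·x·sin(4/x) = 6·4·sin(u)/u → 6·4·1 = 24.
Limit = 24.

Final answer: 24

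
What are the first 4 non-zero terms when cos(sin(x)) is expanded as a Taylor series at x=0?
-37·x^6/720 + 5·x^4/24 - x^2/2 + 1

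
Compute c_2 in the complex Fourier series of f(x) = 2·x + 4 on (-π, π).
Compute the real Fourier coefficients first: a_2 = 0, b_2 = -2.
Then c_2 = (a_2 − i·b_2)/2 = i.

Final answer: i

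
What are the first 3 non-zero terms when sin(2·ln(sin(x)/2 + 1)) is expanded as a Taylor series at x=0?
-x^3/4 - x^2/4 + x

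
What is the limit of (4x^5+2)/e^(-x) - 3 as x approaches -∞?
The quotient is an ∞/∞ indeterminate form as x → -∞.
Compare growth rates of the dominant terms (exponentials ≫ polynomials ≫ logarithms), or apply L'Hôpital's rule; the quotient → 0.
Adding the constant: 0 - 3 = -3. Limit = -3.

Final answer: -3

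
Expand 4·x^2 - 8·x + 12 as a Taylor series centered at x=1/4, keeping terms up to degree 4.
41/4 - 6·(x - 1/4) + 4·(x - 1/4)^2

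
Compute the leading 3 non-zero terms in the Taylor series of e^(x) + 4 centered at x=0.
x^2/2 + x + 5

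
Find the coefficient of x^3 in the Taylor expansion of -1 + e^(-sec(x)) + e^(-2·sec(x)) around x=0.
Expand to order 3: -1 + e^(-sec(x)) + e^(-2·sec(x)) = x^2·(-e^(-1)/2 - e^(-2)) - 1 + e^(-2) + e^(-1) + O(x^4).
The coefficient of x^3 is 0.

Final answer: 0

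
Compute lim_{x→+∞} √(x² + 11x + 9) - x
This is an ∞ − ∞ indeterminate form.
Multiply and divide by the conjugate √(x²+11x + 9) + x; the x² terms cancel, leaving (11x + 9)/(√(x²+11x + 9)+x) → 11/2.
Limit = 11/2.

Final answer: 11/2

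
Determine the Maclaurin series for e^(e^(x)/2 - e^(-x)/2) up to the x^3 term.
x^3/3 + x^2/2 + x + 1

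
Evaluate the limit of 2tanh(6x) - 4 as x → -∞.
Evaluate the dominant behaviour as x → -∞; each term tends to a finite value or vanishes.
Limit = -6.

Final answer: -6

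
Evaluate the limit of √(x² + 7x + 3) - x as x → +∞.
This is an ∞ − ∞ indeterminate form.
Multiply and divide by the conjugate √(x²+7x + 3) + x; the x² terms cancel, leaving (7x + 3)/(√(x²+7x + 3)+x) → 7/2.
Limit = 7/2.

Final answer: 7/2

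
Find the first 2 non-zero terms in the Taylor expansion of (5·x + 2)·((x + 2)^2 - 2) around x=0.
18·x + 4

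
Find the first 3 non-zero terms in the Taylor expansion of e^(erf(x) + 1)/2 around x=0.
e·x^2/π + e·x/√(π) + e/2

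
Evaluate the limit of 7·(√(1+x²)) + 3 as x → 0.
Direct substitution at x = 0 gives 10.

Final answer: 10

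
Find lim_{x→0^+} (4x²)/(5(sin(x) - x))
Both numerator and denominator → 0 as x → 0^+; this is a 0/0 indeterminate form.
Expand each to leading order near x = 0: numerator ~ 4·x^2, denominator ~ -5·x^3/6.
The limit of the ratio is -∞.

Final answer: -∞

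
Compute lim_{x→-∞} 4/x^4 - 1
Evaluate the dominant behaviour as x → -∞; each term tends to a finite value or vanishes.
Limit = -1.

Final answer: -1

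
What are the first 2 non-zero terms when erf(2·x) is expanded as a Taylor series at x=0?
-16·x^3/(3·√(π)) + 4·x/√(π)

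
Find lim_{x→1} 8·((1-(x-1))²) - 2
Direct substitution at x = 1 gives 6.

Final answer: 6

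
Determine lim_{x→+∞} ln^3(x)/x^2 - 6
The quotient is an ∞/∞ indeterminate form as x → +∞.
The polynomial denominator x^2 dominates the logarithmic numerator (any positive power of x ≫ ln^3(x) as x → ∞), so the quotient → 0.
Adding the constant: 0 - 6 = -6. Limit = -6.

Final answer: -6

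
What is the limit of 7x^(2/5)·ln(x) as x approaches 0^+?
This is a 0·∞ indeterminate form at x → 0⁺.
Rewrite the product as 7·ln(x) / x^(-2/5) and apply L'Hôpital, or use the standard hierarchy x^(-2/5) ≫ |ln x| as x → 0⁺.
The indeterminate product → 0, so the limit = 0.

Final answer: 0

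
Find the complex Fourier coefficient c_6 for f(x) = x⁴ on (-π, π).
Compute the real Fourier coefficients first: a_6 = -1/27 + 2·π^2/9, b_6 = 0.
Then c_6 = (a_6 − i·b_6)/2 = -1/54 + π^2/9.

Final answer: -1/54 + π^2/9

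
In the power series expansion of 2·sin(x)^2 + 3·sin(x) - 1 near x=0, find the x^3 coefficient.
Expand to order 3: 2·sin(x)^2 + 3·sin(x) - 1 = -x^3/2 + 2·x^2 + 3·x - 1 + O(x^4).
The coefficient of x^3 is -1/2.

Final answer: -1/2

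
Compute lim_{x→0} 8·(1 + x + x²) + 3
Direct substitution at x = 0 gives 11.

Final answer: 11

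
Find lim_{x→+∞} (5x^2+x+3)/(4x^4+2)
This is an ∞/∞ indeterminate form as x → +∞.
Divide numerator and denominator by x^4 and let the lower-order terms vanish; the numerator's degree 2 is below the denominator's degree 4, so the quotient → 0.
Limit = 0.

Final answer: 0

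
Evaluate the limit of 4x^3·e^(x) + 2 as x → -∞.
The product is a 0·∞ indeterminate form at x → -∞.
Rewrite the product as 4x^3 / e^(-x) (an ∞/∞ form) and apply L'Hôpital, or use the standard hierarchy e^(|x|) ≫ |x^3| as x → -∞.
The indeterminate product → 0, so the limit = 2.

Final answer: 2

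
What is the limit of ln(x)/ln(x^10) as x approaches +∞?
This is an ∞/∞ indeterminate form as x → +∞.
Write ln(x^10) = 10·ln(x), reducing the quotient to 1/10.
Limit = 1/10.

Final answer: 1/10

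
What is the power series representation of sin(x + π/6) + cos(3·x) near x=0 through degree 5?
√(3)·x^5/240 + 163·x^4/48 - √(3)·x^3/12 - 19·x^2/4 + √(3)·x/2 + 3/2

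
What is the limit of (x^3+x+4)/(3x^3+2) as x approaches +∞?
This is an ∞/∞ indeterminate form as x → +∞.
Divide numerator and denominator by x^3 and let the lower-order terms vanish; the leading terms give 1/3.
Limit = 1/3.

Final answer: 1/3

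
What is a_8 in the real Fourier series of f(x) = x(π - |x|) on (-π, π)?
a_8 = (1/π) ∫_{-π}^{π} f(x)·cos(8x) dx.
Evaluate the integral (use parity and integration by parts as needed): a_8 = 0.

Final answer: 0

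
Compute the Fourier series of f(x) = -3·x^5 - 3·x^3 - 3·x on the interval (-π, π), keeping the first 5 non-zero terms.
(-690 - 6·π^4 + 114·π^2)·sin(x) + (-12·π^2 + 21 + 3·π^4)·sin(2·x) + (-2·π^4 - 98/27 + 22·π^2/9)·sin(3·x) + (-3·π^2/8 + 105/64 + 3·π^4/2)·sin(4·x) + (-6·π^4/5 - 6·π^2/25 - 714/625)·sin(5·x)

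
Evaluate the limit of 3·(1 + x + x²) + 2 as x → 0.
Direct substitution at x = 0 gives 5.

Final answer: 5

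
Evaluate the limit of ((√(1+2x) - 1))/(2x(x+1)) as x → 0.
Both numerator and denominator → 0 as x → 0; this is a 0/0 indeterminate form.
Expand each to leading order near x = 0: numerator ~ x, denominator ~ 2·x.
The limit of the ratio is 1/2.

Final answer: 1/2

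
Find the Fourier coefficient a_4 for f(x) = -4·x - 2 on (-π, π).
a_4 = (1/π) ∫_{-π}^{π} f(x)·cos(4x) dx.
Evaluate the integral (use parity and integration by parts as needed): a_4 = 0.

Final answer: 0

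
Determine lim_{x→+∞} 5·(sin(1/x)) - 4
Evaluate the dominant behaviour as x → +∞; each term tends to a finite value or vanishes.
Limit = -4.

Final answer: -4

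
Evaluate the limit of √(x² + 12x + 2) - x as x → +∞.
This is an ∞ − ∞ indeterminate form.
Multiply and divide by the conjugate √(x²+12x + 2) + x; the x² terms cancel, leaving (12x + 2)/(√(x²+12x + 2)+x) → 12/2 = 6.
Limit = 6.

Final answer: 6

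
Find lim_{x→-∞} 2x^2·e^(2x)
This is a 0·∞ indeterminate form at x → -∞.
Rewrite the product as 2x^2 / e^(-2x) (an ∞/∞ form) and apply L'Hôpital, or use the standard hierarchy e^(2|x|) ≫ |x^2| as x → -∞.
The indeterminate product → 0, so the limit = 0.

Final answer: 0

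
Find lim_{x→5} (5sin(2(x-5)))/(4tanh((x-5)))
Both numerator and denominator → 0 as x → 5; this is a 0/0 indeterminate form.
Expand each to leading order near x = 5: numerator ~ 10·(x - 5), denominator ~ 4·(x - 5).
The limit of the ratio is 5/2.

Final answer: 5/2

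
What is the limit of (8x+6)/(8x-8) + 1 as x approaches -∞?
Evaluate the dominant behaviour as x → -∞; each term tends to a finite value or vanishes.
Limit = 2.

Final answer: 2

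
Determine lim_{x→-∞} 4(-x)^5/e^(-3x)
This is an ∞/∞ indeterminate form as x → -∞.
Compare growth rates of the dominant terms (exponentials ≫ polynomials ≫ logarithms), or apply L'Hôpital's rule; the quotient → 0.
Limit = 0.

Final answer: 0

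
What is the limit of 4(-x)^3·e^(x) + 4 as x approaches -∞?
The product is a 0·∞ indeterminate form at x → -∞.
Rewrite the product as 4(-x)^3 / e^(-x) (an ∞/∞ form) and apply L'Hôpital, or use the standard hierarchy e^(|x|) ≫ |(-x)^3| as x → -∞.
The indeterminate product → 0, so the limit = 4.

Final answer: 4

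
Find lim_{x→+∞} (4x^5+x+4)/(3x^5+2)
This is an ∞/∞ indeterminate form as x → +∞.
Divide numerator and denominator by x^5 and let the lower-order terms vanish; the leading terms give 4/3.
Limit = 4/3.

Final answer: 4/3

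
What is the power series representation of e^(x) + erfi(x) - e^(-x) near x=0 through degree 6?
x^5·(1/60 + 1/(5·√(π))) + x^3·(1/3 + 2/(3·√(π))) + x·(2/√(π) + 2)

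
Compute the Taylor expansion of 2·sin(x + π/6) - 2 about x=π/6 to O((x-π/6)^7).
-2 + √(3) + (x - π/6) - √(3)·(x - π/6)^2/2 - (x - π/6)^3/6 + √(3)·(x - π/6)^4/24 + (x - π/6)^5/120 - √(3)·(x - π/6)^6/720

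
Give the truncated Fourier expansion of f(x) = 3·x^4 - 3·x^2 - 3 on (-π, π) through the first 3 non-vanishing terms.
(156 - 24·π^2)·cos(x) + (-12 + 6·π^2)·cos(2·x) - π^2 - 3 + 3·π^4/5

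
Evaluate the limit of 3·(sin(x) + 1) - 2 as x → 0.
Direct substitution at x = 0 gives 1.

Final answer: 1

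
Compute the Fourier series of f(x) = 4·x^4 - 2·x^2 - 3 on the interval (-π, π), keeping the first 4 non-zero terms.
(200 - 32·π^2)·cos(x) + (-14 + 8·π^2)·cos(2·x) + (88/27 - 32·π^2/9)·cos(3·x) - 2·π^2/3 - 3 + 4·π^4/5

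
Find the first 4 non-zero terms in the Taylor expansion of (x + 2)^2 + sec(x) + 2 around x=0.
5·x^4/24 + 3·x^2/2 + 4·x + 7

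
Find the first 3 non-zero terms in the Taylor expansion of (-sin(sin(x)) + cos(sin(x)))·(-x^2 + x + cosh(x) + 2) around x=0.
-3·x^2 - 2·x + 3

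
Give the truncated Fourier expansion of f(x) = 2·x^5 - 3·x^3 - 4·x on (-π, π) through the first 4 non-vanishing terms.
(-86·π^2 + 4·π^4 + 508)·sin(x) + (-2·π^4 - 31/2 + 13·π^2)·sin(2·x) + (-134·π^2/27 + 52/81 + 4·π^4/3)·sin(3·x) + (-π^4 + 31/32 + 11·π^2/4)·sin(4·x)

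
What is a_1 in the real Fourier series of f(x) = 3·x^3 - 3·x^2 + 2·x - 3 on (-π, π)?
a_1 = (1/π) ∫_{-π}^{π} f(x)·cos(1x) dx.
Evaluate the integral (use parity and integration by parts as needed): a_1 = 12.

Final answer: 12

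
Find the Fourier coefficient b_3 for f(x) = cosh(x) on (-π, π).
b_3 = (1/π) ∫_{-π}^{π} f(x)·sin(3x) dx.
Evaluate the integral (use parity and integration by parts as needed): b_3 = 0.

Final answer: 0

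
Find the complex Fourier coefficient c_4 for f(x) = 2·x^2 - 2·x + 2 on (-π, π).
Compute the real Fourier coefficients first: a_4 = 1/2, b_4 = 1.
Then c_4 = (a_4 − i·b_4)/2 = 1/4 - i/2.

Final answer: 1/4 - i/2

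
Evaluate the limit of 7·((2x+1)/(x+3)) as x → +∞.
Evaluate the dominant behaviour as x → +∞; each term tends to a finite value or vanishes.
Limit = 14.

Final answer: 14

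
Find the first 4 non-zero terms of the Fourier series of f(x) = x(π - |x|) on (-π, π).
8·sin(x)/π + 8·sin(3·x)/(27·π) + 8·sin(5·x)/(125·π) + 8·sin(7·x)/(343·π)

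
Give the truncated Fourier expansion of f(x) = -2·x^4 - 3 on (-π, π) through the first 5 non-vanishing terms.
(-96 + 16·π^2)·cos(x) + (6 - 4·π^2)·cos(2·x) + (-32/27 + 16·π^2/9)·cos(3·x) + (3/8 - π^2)·cos(4·x) - 2·π^4/5 - 3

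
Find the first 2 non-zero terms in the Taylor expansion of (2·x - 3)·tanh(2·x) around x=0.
4·x^2 - 6·x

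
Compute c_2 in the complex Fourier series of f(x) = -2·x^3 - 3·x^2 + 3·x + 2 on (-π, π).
Compute the real Fourier coefficients first: a_2 = -3, b_2 = -6 + 2·π^2.
Then c_2 = (a_2 − i·b_2)/2 = -3/2 - i·π^2 + 3·i.

Final answer: -3/2 - i·π^2 + 3·i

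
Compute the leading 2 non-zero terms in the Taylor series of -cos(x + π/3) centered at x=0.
√(3)·x/2 - 1/2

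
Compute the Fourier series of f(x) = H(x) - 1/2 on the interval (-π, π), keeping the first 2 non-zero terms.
2·sin(x)/π + 2·sin(3·x)/(3·π)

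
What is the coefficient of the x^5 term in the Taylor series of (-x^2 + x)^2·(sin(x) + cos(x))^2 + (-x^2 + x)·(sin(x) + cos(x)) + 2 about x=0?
Expand to order 5: (-x^2 + x)^2·(sin(x) + cos(x))^2 + (-x^2 + x)·(sin(x) + cos(x)) + 2 = 7·x^5/8 - 8·x^4/3 - 3·x^3/2 + x^2 + x + 2 + O(x^6).
The coefficient of x^5 is 7/8.

Final answer: 7/8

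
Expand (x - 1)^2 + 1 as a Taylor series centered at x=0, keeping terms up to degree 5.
x^2 - 2·x + 2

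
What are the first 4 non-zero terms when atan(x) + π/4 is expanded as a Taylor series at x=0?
x^5/5 - x^3/3 + x + π/4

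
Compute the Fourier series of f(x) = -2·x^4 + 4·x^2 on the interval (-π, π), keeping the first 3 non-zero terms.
(-112 + 16·π^2)·cos(x) + (10 - 4·π^2)·cos(2·x) - 2·π^4/5 + 4·π^2/3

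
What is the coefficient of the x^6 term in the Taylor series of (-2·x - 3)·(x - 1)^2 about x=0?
Expand to order 6: (-2·x - 3)·(x - 1)^2 = -2·x^3 + x^2 + 4·x - 3 + O(x^7).
The coefficient of x^6 is 0.

Final answer: 0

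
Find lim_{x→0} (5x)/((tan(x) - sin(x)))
Both numerator and denominator → 0 as x → 0; this is a 0/0 indeterminate form.
Expand each to leading order near x = 0: numerator ~ 5·x, denominator ~ x^3/2.
The limit of the ratio is ∞.

Final answer: ∞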